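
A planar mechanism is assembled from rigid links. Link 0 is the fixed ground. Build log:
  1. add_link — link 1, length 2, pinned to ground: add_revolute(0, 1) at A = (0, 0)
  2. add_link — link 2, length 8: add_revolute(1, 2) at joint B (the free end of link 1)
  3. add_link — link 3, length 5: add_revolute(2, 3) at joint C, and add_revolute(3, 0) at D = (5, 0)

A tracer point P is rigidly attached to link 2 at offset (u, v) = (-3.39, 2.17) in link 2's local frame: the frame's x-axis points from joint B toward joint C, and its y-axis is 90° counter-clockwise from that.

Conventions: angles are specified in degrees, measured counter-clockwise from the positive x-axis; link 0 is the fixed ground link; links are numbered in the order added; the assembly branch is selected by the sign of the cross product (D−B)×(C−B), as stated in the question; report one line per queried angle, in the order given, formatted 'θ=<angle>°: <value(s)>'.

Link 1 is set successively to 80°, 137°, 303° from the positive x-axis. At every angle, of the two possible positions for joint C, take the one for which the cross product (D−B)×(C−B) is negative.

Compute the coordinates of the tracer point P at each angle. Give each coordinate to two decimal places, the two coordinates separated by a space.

A=(0,0), D=(5.00,0)
θ=80°: B = A + 2.00·(cos80°, sin80°) = (0.3473, 1.9696)
θ=80°: |BD| = 5.0524
θ=80°: circle(B,8.00) ∩ circle(D,5.00): a=6.3857, h=4.8189
θ=80°:   candidates: C₊=(8.1064,3.9179) cross=24.347; C₋=(4.3492,-4.9575) cross=-24.347
θ=80°:   branch - wants cross < 0 → take C=(4.3492,-4.9575) (cross=-24.347)
θ=80°: ex = (C−B)/|BC| = (0.5002,-0.8659); ey = (0.8659,0.5002)
θ=80°: P = B + -3.39·ex + 2.17·ey = (0.5304,5.9905)
θ=137°: B = A + 2.00·(cos137°, sin137°) = (-1.4627, 1.3640)
θ=137°: |BD| = 6.6051
θ=137°: circle(B,8.00) ∩ circle(D,5.00): a=6.2548, h=4.9877
θ=137°:   candidates: C₊=(5.6873,4.9525) cross=32.944; C₋=(3.6273,-4.8079) cross=-32.944
θ=137°:   branch - wants cross < 0 → take C=(3.6273,-4.8079) (cross=-32.944)
θ=137°: ex = (C−B)/|BC| = (0.6362,-0.7715); ey = (0.7715,0.6362)
θ=137°: P = B + -3.39·ex + 2.17·ey = (-1.9455,5.3600)
θ=303°: B = A + 2.00·(cos303°, sin303°) = (1.0893, -1.6773)
θ=303°: |BD| = 4.2553
θ=303°: circle(B,8.00) ∩ circle(D,5.00): a=6.7102, h=4.3558
θ=303°:   candidates: C₊=(5.5392,4.9708) cross=18.535; C₋=(8.9732,-3.0355) cross=-18.535
θ=303°:   branch - wants cross < 0 → take C=(8.9732,-3.0355) (cross=-18.535)
θ=303°: ex = (C−B)/|BC| = (0.9855,-0.1698); ey = (0.1698,0.9855)
θ=303°: P = B + -3.39·ex + 2.17·ey = (-1.8831,1.0367)

θ=80°: 0.53 5.99
θ=137°: -1.95 5.36
θ=303°: -1.88 1.04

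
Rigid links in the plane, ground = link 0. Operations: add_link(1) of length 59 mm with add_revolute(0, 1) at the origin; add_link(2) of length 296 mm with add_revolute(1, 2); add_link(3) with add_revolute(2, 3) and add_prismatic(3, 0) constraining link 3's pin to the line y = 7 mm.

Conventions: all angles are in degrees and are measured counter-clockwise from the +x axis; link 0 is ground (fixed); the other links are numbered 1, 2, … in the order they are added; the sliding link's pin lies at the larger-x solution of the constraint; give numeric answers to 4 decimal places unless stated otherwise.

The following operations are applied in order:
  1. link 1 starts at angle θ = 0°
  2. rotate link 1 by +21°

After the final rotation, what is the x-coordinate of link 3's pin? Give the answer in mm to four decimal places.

geometry: r = 59 mm, L = 296 mm, e = 7 mm; θ starts at 0°
rotate link 1 by +21°: θ ← 0° +21° = 21°
crank pin P = (r cos θ, r sin θ) = (55.081245, 21.143709)
h = r sin θ − e = 21.143709 − 7 = 14.143709
x = r cos θ + √(L² − h²) = 55.081245 + 295.661894 = 350.743139

350.7431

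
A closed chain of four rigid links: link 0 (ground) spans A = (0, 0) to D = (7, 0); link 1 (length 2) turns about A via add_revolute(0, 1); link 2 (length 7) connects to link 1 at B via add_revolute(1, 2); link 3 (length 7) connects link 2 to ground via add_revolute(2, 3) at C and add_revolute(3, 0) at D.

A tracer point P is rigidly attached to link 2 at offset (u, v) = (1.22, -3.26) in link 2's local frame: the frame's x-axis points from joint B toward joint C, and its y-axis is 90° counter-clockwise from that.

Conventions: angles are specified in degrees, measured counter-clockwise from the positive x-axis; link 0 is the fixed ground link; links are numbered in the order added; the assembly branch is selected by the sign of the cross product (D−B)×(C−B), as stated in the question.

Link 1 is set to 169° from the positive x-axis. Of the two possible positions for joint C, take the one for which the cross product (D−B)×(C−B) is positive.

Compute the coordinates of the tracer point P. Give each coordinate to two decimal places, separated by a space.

A=(0,0), D=(7.00,0)
B = A + 2.00·(cos169°, sin169°) = (-1.9633, 0.3816)
|BD| = 8.9714
circle(B,7.00) ∩ circle(D,7.00): a=4.4857, h=5.3739
  candidates: C₊=(2.7470,5.5598) cross=48.211; C₋=(2.2898,-5.1782) cross=-48.211
  branch + wants cross > 0 → take C=(2.7470,5.5598) (cross=48.211)
ex = (C−B)/|BC| = (0.6729,0.7397); ey = (-0.7397,0.6729)
P = B + 1.22·ex + -3.26·ey = (1.2692,-0.9095)

1.27 -0.91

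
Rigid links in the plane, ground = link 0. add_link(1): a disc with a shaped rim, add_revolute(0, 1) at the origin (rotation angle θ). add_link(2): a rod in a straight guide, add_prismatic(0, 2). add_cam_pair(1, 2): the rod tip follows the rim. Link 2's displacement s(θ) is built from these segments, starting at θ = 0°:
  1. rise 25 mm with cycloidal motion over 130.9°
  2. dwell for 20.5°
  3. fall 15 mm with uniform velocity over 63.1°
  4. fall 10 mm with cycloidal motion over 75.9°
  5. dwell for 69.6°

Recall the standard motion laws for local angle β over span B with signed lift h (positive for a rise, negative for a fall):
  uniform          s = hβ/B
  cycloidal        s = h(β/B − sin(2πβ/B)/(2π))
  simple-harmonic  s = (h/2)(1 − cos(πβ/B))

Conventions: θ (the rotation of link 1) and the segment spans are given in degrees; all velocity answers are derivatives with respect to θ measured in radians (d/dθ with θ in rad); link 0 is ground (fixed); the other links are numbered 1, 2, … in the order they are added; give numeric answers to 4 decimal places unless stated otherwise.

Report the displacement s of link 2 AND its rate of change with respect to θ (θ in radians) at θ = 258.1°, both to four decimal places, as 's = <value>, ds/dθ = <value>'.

segment 1 (0° to 130.9°, cycloidal, h = 25) is passed completely: s = 0.0000 + (25) = 25.0000
segment 2 (130.9° to 151.4°, dwell): s unchanged at 25.0000
segment 3 (151.4° to 214.5°, uniform, h = -15) is passed completely: s = 25.0000 + (-15) = 10.0000
θ = 258.1° falls in segment 4 (214.5° to 290.4°, cycloidal, h = -10): β = 258.1 − 214.5 = 43.6°, B = 75.9°; Δs = -10·(0.5744 − sin(2π·0.5744)/(2π)) = -6.4620; s = 10.0000 − 6.4620 = 3.5380
velocity in seg [214.5°–290.4°] (cycloidal), θ in radians: β = 43.6° = 0.7610 rad, B = 75.9° = 1.3247 rad; ds/dθ = (h/B)(1 − cos(2πβ/B)) = ((-10)/1.3247)(1 − cos(2π·0.5744)) = -14.286942 mm/rad

s = 3.5380, ds/dθ = -14.2869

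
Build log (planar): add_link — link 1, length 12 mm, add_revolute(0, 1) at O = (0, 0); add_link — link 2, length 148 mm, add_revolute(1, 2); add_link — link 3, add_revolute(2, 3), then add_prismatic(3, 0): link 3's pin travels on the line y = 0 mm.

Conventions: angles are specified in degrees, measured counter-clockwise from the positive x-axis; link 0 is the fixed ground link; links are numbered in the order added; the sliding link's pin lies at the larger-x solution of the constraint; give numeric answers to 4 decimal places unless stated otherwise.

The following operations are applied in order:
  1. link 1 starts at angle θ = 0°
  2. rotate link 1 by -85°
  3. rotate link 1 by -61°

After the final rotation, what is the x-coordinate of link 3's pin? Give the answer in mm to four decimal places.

geometry: r = 12 mm, L = 148 mm, e = 0 mm; θ starts at 0°
rotate link 1 by -85°: θ ← 0° -85° = -85°
rotate link 1 by -61°: θ ← -85° -61° = -146°
crank pin P = (r cos θ, r sin θ) = (-9.948451, -6.710315)
h = r sin θ − e = -6.710315 − 0 = -6.710315
x = r cos θ + √(L² − h²) = -9.948451 + 147.847799 = 137.899348

137.8993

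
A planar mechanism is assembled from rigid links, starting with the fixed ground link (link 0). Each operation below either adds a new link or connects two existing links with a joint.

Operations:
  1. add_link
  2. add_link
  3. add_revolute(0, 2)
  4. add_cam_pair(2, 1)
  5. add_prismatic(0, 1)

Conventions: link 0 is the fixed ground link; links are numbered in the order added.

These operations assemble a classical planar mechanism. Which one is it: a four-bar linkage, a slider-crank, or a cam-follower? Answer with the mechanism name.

links: 3 (incl. ground); joints: 1 revolute, 1 prismatic, 1 higher (cam) pair, forming one closed loop
3 links, revolute + prismatic + higher pair in one loop → cam-follower

cam-follower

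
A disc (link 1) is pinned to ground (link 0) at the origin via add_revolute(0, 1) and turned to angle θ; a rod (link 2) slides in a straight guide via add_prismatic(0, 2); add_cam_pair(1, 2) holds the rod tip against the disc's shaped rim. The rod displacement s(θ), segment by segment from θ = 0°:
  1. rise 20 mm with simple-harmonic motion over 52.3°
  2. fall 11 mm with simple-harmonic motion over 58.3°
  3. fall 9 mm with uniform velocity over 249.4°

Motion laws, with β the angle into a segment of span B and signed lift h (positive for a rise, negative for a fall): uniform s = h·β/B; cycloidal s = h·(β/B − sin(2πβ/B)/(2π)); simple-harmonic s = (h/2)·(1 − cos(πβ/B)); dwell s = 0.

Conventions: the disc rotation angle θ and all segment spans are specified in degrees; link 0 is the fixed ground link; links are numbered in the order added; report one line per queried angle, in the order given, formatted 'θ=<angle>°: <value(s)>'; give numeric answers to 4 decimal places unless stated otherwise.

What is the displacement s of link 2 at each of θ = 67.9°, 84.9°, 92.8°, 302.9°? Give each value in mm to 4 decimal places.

segment 1 (0° to 52.3°, simple-harmonic, h = 20) is passed completely: s = 0.0000 + (20) = 20.0000
θ = 67.9° falls in segment 2 (52.3° to 110.6°, simple-harmonic, h = -11): β = 67.9 − 52.3 = 15.6°, B = 58.3°; Δs = -11/2·(1 − cos(π·0.2676)) = -1.8315; s = 20.0000 − 1.8315 = 18.1685
θ = 84.9° falls in segment 2 (52.3° to 110.6°, simple-harmonic, h = -11): β = 84.9 − 52.3 = 32.6°, B = 58.3°; Δs = -11/2·(1 − cos(π·0.5592)) = -6.5166; s = 20.0000 − 6.5166 = 13.4834
θ = 92.8° falls in segment 2 (52.3° to 110.6°, simple-harmonic, h = -11): β = 92.8 − 52.3 = 40.5°, B = 58.3°; Δs = -11/2·(1 − cos(π·0.6947)) = -8.6580; s = 20.0000 − 8.6580 = 11.3420
segment 2 (52.3° to 110.6°, simple-harmonic, h = -11) is passed completely: s = 20.0000 + (-11) = 9.0000
θ = 302.9° falls in segment 3 (110.6° to 360°, uniform, h = -9): β = 302.9 − 110.6 = 192.3°, B = 249.4°; Δs = -9·192.3/249.4 = -6.9395; s = 9.0000 − 6.9395 = 2.0605

θ=67.9°: 18.1685
θ=84.9°: 13.4834
θ=92.8°: 11.3420
θ=302.9°: 2.0605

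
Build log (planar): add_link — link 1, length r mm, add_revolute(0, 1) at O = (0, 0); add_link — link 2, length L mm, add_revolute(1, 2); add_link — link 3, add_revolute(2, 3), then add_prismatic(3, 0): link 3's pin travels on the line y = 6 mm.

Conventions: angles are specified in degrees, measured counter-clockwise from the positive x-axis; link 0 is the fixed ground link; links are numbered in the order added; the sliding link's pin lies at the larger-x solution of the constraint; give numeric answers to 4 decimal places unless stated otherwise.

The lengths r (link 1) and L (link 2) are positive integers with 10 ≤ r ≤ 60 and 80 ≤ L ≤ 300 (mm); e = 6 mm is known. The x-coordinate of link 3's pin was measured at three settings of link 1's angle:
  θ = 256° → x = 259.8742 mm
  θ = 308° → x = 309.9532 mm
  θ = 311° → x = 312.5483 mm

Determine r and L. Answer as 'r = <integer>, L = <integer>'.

constraint per measurement: (x − r cos θ)² + (r sin θ − e)² = L²
subtracting the θ₁ and θ₂ equations cancels the r² and L² terms:
r = (x₁² − x₂²) / (2[(x₁cos θ₁ + e sin θ₁) − (x₂cos θ₂ + e sin θ₂)]) = 56.0000 → r = 56
L² = (x₁ − r cos θ₁)² + (r sin θ₁ − e)² = 78399.9956 → L = 280.0000 → L = 280
check at θ₃=311°: x = 312.5483 (printed 312.5483) ✓

r = 56, L = 280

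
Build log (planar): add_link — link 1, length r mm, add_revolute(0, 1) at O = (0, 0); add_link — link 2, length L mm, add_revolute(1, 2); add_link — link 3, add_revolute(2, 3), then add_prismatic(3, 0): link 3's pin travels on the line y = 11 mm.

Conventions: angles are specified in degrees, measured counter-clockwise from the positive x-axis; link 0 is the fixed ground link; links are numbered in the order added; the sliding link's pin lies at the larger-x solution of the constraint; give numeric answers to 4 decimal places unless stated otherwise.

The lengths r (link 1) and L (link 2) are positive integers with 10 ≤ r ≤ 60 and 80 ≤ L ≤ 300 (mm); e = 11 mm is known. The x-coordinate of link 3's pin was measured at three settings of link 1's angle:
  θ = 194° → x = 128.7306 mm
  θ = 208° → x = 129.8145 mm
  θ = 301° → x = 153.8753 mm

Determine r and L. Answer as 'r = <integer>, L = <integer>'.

constraint per measurement: (x − r cos θ)² + (r sin θ − e)² = L²
subtracting the θ₁ and θ₂ equations cancels the r² and L² terms:
r = (x₁² − x₂²) / (2[(x₁cos θ₁ + e sin θ₁) − (x₂cos θ₂ + e sin θ₂)]) = 18.0001 → r = 18
L² = (x₁ − r cos θ₁)² + (r sin θ₁ − e)² = 21609.0115 → L = 147.0000 → L = 147
check at θ₃=301°: x = 153.8753 (printed 153.8753) ✓

r = 18, L = 147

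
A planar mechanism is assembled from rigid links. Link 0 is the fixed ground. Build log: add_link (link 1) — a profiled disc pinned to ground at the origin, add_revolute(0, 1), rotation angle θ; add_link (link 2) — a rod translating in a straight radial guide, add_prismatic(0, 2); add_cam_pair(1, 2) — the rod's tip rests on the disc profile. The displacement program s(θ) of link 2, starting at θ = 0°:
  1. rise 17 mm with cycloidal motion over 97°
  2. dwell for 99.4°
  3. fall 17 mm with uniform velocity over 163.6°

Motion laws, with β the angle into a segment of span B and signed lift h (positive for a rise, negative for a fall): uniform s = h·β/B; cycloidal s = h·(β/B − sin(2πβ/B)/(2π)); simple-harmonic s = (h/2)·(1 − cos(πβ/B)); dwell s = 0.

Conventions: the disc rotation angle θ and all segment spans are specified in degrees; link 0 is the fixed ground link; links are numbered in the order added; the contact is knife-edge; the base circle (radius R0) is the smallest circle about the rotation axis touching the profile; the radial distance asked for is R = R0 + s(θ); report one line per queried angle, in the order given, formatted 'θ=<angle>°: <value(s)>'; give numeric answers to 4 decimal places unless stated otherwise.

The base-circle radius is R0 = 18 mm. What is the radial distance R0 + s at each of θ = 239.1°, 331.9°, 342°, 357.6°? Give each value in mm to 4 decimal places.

seg 1 [0°–97°] cycloidal, h=17: full span → s += 17 → s = 17.0000
seg 2 [97°–196.4°] dwell: s stays 17.0000
seg 3 [196.4°–360°] uniform, h=-17: θ=239.1° here. β=42.7, B=163.6. -17·42.7/163.6 = -4.4370 → s = 12.5630
seg 3 [196.4°–360°] uniform, h=-17: θ=331.9° here. β=135.5, B=163.6. -17·135.5/163.6 = -14.0801 → s = 2.9199
seg 3 [196.4°–360°] uniform, h=-17: θ=342° here. β=145.6, B=163.6. -17·145.6/163.6 = -15.1296 → s = 1.8704
seg 3 [196.4°–360°] uniform, h=-17: θ=357.6° here. β=161.2, B=163.6. -17·161.2/163.6 = -16.7506 → s = 0.2494
θ=239.1°: R = R0 + s = 18 + 12.5630 = 30.5630
θ=331.9°: R = R0 + s = 18 + 2.9199 = 20.9199
θ=342°: R = R0 + s = 18 + 1.8704 = 19.8704
θ=357.6°: R = R0 + s = 18 + 0.2494 = 18.2494

θ=239.1°: 30.5630
θ=331.9°: 20.9199
θ=342°: 19.8704
θ=357.6°: 18.2494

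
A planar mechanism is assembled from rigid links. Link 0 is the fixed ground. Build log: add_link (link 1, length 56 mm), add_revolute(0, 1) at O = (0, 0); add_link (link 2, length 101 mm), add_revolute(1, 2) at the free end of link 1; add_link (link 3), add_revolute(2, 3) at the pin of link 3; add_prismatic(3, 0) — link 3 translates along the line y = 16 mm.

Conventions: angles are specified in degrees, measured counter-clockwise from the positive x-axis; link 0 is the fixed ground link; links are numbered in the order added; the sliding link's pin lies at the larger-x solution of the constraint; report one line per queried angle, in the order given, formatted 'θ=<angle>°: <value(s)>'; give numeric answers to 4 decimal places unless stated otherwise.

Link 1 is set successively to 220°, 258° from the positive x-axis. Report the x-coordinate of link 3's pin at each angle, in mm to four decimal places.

geometry: r = 56 mm, L = 101 mm, e = 16 mm
θ=220°: crank pin P = (r cos θ, r sin θ) = (-42.898489, -35.996106)
θ=220°: h = r sin θ − e = -35.996106 − 16 = -51.996106
θ=220°: x = r cos θ + √(L² − h²) = -42.898489 + 86.587557 = 43.689068
θ=258°: crank pin P = (r cos θ, r sin θ) = (-11.643055, -54.776266)
θ=258°: h = r sin θ − e = -54.776266 − 16 = -70.776266
θ=258°: x = r cos θ + √(L² − h²) = -11.643055 + 72.053593 = 60.410538

θ=220°: 43.6891
θ=258°: 60.4105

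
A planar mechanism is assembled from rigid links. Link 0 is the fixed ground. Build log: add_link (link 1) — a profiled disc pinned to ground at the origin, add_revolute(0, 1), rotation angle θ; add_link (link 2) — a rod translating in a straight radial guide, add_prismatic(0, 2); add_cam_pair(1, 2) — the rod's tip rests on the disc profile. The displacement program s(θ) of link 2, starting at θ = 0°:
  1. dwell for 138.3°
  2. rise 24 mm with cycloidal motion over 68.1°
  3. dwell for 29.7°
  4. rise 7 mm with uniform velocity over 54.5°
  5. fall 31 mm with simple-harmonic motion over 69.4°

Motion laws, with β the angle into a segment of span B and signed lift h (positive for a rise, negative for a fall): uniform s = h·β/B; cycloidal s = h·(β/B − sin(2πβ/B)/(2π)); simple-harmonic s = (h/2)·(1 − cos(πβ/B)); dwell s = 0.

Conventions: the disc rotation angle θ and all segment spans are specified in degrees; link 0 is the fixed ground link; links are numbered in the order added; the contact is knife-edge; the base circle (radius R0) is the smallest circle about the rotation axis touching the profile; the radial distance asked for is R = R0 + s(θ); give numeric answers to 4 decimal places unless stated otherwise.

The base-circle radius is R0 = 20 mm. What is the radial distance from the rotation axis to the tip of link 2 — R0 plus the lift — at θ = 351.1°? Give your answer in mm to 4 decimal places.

seg 1 [0°–138.3°] dwell: s stays 0.0000
seg 2 [138.3°–206.4°] cycloidal, h=24: full span → s += 24 → s = 24.0000
seg 3 [206.4°–236.1°] dwell: s stays 24.0000
seg 4 [236.1°–290.6°] uniform, h=7: full span → s += 7 → s = 31.0000
seg 5 [290.6°–360°] simple-harmonic, h=-31: θ=351.1° here. β=60.5, B=69.4. -31/2·(1 − cos(π·0.8718)) = -29.7590 → s = 1.2410
R = R0 + s = 20 + 1.2410 = 21.2410

21.2410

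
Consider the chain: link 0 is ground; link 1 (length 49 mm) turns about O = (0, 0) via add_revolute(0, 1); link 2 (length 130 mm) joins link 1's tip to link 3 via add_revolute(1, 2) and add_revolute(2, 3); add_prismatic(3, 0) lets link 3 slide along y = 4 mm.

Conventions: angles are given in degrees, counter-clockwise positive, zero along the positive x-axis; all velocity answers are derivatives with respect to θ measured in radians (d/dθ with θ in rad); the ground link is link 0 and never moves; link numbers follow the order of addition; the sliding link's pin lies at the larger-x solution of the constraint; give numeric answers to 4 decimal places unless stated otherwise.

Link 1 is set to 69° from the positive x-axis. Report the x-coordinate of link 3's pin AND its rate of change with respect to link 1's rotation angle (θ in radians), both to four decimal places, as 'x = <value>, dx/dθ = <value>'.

geometry: r = 49 mm, L = 130 mm, e = 4 mm
crank pin P = (r cos θ, r sin θ) = (17.560030, 45.745441)
h = r sin θ − e = 45.745441 − 4 = 41.745441
x = r cos θ + √(L² − h²) = 17.560030 + 123.115061 = 140.675090
dx/dθ = −r sin θ − h·r cos θ/√(L² − h²) (θ in radians; h = 41.745441) = -51.699637

x = 140.6751, dx/dθ = -51.6996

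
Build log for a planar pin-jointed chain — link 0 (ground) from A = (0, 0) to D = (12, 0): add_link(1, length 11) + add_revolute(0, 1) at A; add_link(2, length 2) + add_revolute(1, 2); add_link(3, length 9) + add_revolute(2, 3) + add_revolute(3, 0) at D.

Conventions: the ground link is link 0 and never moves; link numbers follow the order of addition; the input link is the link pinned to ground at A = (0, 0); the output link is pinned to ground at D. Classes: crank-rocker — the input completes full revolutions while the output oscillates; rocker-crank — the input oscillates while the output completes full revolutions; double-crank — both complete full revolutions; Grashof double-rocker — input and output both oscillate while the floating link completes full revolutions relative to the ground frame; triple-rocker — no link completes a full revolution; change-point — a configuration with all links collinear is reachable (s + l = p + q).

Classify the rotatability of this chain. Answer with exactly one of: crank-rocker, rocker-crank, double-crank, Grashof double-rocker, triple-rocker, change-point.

lengths: ground=12, input=11, coupler=2, output=9
sorted: s=2 (shortest), l=12 (longest), p+q=20
s + l = 14 vs p + q = 20
s + l < p + q (Grashof) with shortest = coupler link → Grashof double-rocker

Grashof double-rocker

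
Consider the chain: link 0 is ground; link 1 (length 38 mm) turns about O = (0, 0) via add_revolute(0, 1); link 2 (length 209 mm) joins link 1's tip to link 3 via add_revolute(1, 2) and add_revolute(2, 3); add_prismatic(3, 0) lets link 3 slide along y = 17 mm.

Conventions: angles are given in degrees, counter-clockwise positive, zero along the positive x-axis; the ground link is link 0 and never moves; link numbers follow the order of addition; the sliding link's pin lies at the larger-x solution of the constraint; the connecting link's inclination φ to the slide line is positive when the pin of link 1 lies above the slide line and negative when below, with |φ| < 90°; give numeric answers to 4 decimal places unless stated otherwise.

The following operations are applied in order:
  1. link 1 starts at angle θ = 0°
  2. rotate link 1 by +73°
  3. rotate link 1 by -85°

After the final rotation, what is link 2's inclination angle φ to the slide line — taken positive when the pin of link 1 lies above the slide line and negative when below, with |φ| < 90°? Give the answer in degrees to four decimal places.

geometry: r = 38 mm, L = 209 mm, e = 17 mm; θ starts at 0°
rotate link 1 by +73°: θ ← 0° +73° = 73°
rotate link 1 by -85°: θ ← 73° -85° = -12°
h = r sin θ − e = -7.900644 − 17 = -24.900644
sin φ = h / L = -24.900644 / 209 = -0.11914184
φ = arcsin(-0.11914184) = -6.842578°

-6.8426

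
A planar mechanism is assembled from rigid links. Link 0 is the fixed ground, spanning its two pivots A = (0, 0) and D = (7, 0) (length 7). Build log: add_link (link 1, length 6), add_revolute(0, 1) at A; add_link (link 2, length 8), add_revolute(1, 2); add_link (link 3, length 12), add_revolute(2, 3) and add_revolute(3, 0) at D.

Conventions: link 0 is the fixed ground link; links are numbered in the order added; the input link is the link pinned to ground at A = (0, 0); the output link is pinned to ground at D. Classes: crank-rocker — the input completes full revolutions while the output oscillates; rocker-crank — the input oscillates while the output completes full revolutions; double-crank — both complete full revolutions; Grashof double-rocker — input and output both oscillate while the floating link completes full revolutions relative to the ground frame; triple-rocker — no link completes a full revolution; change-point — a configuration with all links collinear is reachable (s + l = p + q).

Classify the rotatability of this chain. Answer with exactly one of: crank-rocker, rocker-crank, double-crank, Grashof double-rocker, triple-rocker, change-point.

lengths: ground=7, input=6, coupler=8, output=12
sorted: s=6 (shortest), l=12 (longest), p+q=15
s + l = 18 vs p + q = 15
s + l > p + q → non-Grashof → no link fully rotates → triple-rocker

triple-rocker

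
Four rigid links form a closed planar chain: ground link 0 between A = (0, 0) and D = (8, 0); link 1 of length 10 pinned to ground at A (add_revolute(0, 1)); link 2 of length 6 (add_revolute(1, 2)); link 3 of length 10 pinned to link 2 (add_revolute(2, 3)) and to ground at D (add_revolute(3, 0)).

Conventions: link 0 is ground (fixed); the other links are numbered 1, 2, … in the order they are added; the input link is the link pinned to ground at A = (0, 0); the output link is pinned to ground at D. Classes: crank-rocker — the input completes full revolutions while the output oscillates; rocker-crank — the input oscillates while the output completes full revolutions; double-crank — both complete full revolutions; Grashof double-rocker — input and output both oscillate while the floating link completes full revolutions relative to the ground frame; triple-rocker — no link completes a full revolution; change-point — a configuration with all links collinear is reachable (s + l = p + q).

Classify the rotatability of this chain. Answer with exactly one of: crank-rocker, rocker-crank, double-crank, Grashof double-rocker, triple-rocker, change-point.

lengths: ground=8, input=10, coupler=6, output=10
sorted: s=6 (shortest), l=10 (longest), p+q=18
s + l = 16 vs p + q = 18
s + l < p + q (Grashof) with shortest = coupler link → Grashof double-rocker

Grashof double-rocker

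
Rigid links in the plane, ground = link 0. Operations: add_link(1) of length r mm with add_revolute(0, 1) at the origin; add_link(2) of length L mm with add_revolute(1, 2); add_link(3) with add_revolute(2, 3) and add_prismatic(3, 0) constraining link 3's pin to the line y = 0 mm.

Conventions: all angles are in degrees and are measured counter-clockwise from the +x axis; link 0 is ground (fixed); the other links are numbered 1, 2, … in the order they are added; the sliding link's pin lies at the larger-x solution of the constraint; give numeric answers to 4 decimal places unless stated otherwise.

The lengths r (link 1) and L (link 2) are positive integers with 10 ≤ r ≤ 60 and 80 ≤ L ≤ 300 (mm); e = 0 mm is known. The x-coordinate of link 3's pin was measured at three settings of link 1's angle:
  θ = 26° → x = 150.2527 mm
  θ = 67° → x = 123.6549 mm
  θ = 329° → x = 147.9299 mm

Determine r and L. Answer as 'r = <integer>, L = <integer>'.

constraint per measurement: (x − r cos θ)² + (r sin θ − e)² = L²
subtracting the θ₁ and θ₂ equations cancels the r² and L² terms:
r = (x₁² − x₂²) / (2[(x₁cos θ₁ + e sin θ₁) − (x₂cos θ₂ + e sin θ₂)]) = 41.9999 → r = 42
L² = (x₁ − r cos θ₁)² + (r sin θ₁ − e)² = 12995.9904 → L = 114.0000 → L = 114
check at θ₃=329°: x = 147.9299 (printed 147.9299) ✓

r = 42, L = 114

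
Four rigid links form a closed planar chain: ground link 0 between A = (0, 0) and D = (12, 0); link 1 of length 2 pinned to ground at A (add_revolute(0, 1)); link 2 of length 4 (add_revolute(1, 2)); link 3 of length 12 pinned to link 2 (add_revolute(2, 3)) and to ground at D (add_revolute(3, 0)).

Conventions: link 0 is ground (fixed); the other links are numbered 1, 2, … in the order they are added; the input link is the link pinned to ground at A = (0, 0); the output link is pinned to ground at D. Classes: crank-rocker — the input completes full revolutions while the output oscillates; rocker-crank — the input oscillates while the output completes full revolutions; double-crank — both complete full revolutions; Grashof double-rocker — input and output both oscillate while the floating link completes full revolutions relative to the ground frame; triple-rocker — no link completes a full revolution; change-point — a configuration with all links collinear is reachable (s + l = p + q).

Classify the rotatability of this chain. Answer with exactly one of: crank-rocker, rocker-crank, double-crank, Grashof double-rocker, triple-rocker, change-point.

lengths: ground=12, input=2, coupler=4, output=12
sorted: s=2 (shortest), l=12 (longest), p+q=16
s + l = 14 vs p + q = 16
s + l < p + q (Grashof) with shortest = input link → crank-rocker

crank-rocker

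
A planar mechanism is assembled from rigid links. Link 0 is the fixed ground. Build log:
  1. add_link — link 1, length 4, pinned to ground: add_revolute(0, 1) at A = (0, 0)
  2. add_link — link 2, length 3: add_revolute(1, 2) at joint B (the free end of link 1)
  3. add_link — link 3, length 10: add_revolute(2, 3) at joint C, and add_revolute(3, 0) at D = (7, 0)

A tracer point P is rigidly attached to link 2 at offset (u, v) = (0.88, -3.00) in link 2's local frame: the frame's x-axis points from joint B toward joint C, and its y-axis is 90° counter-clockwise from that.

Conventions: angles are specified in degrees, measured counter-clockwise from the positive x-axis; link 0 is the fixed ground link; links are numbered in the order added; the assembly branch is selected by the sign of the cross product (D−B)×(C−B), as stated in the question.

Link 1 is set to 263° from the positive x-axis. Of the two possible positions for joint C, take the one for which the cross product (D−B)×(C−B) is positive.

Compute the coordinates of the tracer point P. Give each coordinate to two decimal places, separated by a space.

A=(0,0), D=(7.00,0)
B = A + 4.00·(cos263°, sin263°) = (-0.4875, -3.9702)
|BD| = 8.4749
circle(B,3.00) ∩ circle(D,10.00): a=-1.1313, h=2.7785
  candidates: C₊=(-2.7886,-2.0454) cross=23.548; C₋=(-0.1853,-6.9549) cross=-23.548
  branch + wants cross > 0 → take C=(-2.7886,-2.0454) (cross=23.548)
ex = (C−B)/|BC| = (-0.7670,0.6416); ey = (-0.6416,-0.7670)
P = B + 0.88·ex + -3.00·ey = (0.7623,-1.1045)

0.76 -1.10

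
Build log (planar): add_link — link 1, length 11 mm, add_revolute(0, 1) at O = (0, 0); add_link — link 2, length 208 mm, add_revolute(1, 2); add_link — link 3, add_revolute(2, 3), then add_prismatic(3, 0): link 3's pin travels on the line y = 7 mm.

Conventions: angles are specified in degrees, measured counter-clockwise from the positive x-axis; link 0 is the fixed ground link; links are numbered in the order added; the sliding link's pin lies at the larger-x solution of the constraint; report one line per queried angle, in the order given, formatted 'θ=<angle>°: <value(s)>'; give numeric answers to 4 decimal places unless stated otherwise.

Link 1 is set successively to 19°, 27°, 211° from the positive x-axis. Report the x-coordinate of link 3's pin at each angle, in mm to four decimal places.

geometry: r = 11 mm, L = 208 mm, e = 7 mm
θ=19°: crank pin P = (r cos θ, r sin θ) = (10.400704, 3.581250)
θ=19°: h = r sin θ − e = 3.581250 − 7 = -3.418750
θ=19°: x = r cos θ + √(L² − h²) = 10.400704 + 207.971902 = 218.372607
θ=27°: crank pin P = (r cos θ, r sin θ) = (9.801072, 4.993895)
θ=27°: h = r sin θ − e = 4.993895 − 7 = -2.006105
θ=27°: x = r cos θ + √(L² − h²) = 9.801072 + 207.990326 = 217.791397
θ=211°: crank pin P = (r cos θ, r sin θ) = (-9.428840, -5.665419)
θ=211°: h = r sin θ − e = -5.665419 − 7 = -12.665419
θ=211°: x = r cos θ + √(L² − h²) = -9.428840 + 207.614034 = 198.185194

θ=19°: 218.3726
θ=27°: 217.7914
θ=211°: 198.1852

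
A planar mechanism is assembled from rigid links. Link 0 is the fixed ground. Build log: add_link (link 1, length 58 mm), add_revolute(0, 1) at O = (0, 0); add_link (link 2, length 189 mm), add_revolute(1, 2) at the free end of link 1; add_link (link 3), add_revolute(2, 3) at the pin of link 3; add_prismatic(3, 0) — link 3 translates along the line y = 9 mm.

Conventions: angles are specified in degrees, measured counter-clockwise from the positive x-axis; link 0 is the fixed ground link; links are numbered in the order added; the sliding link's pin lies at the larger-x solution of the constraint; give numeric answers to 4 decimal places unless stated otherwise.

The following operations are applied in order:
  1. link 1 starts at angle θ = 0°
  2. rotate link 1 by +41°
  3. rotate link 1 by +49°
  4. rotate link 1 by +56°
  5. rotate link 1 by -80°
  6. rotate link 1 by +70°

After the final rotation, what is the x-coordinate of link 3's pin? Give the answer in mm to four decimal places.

geometry: r = 58 mm, L = 189 mm, e = 9 mm; θ starts at 0°
rotate link 1 by +41°: θ ← 0° +41° = 41°
rotate link 1 by +49°: θ ← 41° +49° = 90°
rotate link 1 by +56°: θ ← 90° +56° = 146°
rotate link 1 by -80°: θ ← 146° -80° = 66°
rotate link 1 by +70°: θ ← 66° +70° = 136°
crank pin P = (r cos θ, r sin θ) = (-41.721708, 40.290185)
h = r sin θ − e = 40.290185 − 9 = 31.290185
x = r cos θ + √(L² − h²) = -41.721708 + 186.391857 = 144.670148

144.6701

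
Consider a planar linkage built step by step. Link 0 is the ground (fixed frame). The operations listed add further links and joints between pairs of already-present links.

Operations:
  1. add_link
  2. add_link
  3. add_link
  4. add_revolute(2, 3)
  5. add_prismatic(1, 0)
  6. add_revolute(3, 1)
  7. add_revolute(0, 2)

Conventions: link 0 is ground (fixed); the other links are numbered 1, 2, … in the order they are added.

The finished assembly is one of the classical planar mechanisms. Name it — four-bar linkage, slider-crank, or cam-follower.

links: 4 (incl. ground); joints: 3 revolute, 1 prismatic, 0 higher (cam) pair, forming one closed loop
4 links, 3 revolutes + 1 prismatic in one loop → slider-crank

slider-crank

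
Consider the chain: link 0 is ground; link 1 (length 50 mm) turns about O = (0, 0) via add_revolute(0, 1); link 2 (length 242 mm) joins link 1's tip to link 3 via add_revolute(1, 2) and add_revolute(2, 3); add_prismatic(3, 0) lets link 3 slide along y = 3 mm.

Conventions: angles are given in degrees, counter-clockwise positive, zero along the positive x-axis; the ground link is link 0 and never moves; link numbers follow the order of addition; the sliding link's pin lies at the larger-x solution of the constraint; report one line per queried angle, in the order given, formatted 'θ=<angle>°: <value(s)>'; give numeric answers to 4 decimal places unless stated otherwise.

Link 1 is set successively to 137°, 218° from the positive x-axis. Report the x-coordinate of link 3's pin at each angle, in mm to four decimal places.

geometry: r = 50 mm, L = 242 mm, e = 3 mm
θ=137°: crank pin P = (r cos θ, r sin θ) = (-36.567685, 34.099918)
θ=137°: h = r sin θ − e = 34.099918 − 3 = 31.099918
θ=137°: x = r cos θ + √(L² − h²) = -36.567685 + 239.993323 = 203.425638
θ=218°: crank pin P = (r cos θ, r sin θ) = (-39.400538, -30.783074)
θ=218°: h = r sin θ − e = -30.783074 − 3 = -33.783074
θ=218°: x = r cos θ + √(L² − h²) = -39.400538 + 239.630349 = 200.229811

θ=137°: 203.4256
θ=218°: 200.2298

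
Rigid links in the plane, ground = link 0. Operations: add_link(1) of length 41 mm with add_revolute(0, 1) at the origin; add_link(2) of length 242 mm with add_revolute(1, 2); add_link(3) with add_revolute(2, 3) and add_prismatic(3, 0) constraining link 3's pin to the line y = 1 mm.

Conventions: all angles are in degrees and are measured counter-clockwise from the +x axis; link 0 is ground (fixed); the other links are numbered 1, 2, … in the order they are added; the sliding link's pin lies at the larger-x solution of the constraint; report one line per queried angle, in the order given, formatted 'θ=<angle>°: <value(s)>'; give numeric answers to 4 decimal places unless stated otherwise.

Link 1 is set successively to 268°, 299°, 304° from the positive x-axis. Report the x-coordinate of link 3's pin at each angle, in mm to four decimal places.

geometry: r = 41 mm, L = 242 mm, e = 1 mm
θ=268°: crank pin P = (r cos θ, r sin θ) = (-1.430879, -40.975024)
θ=268°: h = r sin θ − e = -40.975024 − 1 = -41.975024
θ=268°: x = r cos θ + √(L² − h²) = -1.430879 + 238.331906 = 236.901027
θ=299°: crank pin P = (r cos θ, r sin θ) = (19.877194, -35.859408)
θ=299°: h = r sin θ − e = -35.859408 − 1 = -36.859408
θ=299°: x = r cos θ + √(L² − h²) = 19.877194 + 239.176471 = 259.053665
θ=304°: crank pin P = (r cos θ, r sin θ) = (22.926909, -33.990540)
θ=304°: h = r sin θ − e = -33.990540 − 1 = -34.990540
θ=304°: x = r cos θ + √(L² − h²) = 22.926909 + 239.457015 = 262.383924

θ=268°: 236.9010
θ=299°: 259.0537
θ=304°: 262.3839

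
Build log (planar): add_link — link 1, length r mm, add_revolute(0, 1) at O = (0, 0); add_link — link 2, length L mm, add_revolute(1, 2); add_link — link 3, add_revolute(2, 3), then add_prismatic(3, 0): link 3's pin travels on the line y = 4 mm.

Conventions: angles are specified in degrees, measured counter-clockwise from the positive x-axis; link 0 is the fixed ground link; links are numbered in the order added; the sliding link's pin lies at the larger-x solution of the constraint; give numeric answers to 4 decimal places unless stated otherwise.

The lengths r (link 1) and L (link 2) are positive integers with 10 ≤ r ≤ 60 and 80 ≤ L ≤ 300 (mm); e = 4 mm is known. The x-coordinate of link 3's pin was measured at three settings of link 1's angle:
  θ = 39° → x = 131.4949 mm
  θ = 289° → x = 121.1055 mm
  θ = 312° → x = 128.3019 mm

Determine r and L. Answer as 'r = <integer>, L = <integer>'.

constraint per measurement: (x − r cos θ)² + (r sin θ − e)² = L²
subtracting the θ₁ and θ₂ equations cancels the r² and L² terms:
r = (x₁² − x₂²) / (2[(x₁cos θ₁ + e sin θ₁) − (x₂cos θ₂ + e sin θ₂)]) = 19.0001 → r = 19
L² = (x₁ − r cos θ₁)² + (r sin θ₁ − e)² = 13689.0043 → L = 117.0000 → L = 117
check at θ₃=312°: x = 128.3019 (printed 128.3019) ✓

r = 19, L = 117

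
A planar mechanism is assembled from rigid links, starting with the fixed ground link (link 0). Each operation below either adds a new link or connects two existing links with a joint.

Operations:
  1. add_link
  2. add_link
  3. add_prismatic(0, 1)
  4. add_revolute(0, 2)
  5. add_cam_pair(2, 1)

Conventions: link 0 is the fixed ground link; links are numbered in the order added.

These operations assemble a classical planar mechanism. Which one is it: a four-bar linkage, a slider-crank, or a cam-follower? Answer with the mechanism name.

links: 3 (incl. ground); joints: 1 revolute, 1 prismatic, 1 higher (cam) pair, forming one closed loop
3 links, revolute + prismatic + higher pair in one loop → cam-follower

cam-follower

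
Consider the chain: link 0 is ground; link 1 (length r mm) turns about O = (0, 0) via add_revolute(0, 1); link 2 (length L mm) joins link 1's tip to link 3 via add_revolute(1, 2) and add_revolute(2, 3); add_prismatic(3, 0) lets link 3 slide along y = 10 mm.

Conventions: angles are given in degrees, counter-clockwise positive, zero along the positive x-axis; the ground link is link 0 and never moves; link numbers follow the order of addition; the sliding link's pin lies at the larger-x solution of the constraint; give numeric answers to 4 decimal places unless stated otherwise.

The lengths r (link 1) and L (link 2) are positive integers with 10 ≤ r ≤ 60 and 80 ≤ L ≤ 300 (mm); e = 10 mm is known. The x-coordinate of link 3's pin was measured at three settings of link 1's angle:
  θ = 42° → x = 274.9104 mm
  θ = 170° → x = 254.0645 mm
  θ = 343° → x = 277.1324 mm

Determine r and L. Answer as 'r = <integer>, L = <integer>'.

constraint per measurement: (x − r cos θ)² + (r sin θ − e)² = L²
subtracting the θ₁ and θ₂ equations cancels the r² and L² terms:
r = (x₁² − x₂²) / (2[(x₁cos θ₁ + e sin θ₁) − (x₂cos θ₂ + e sin θ₂)]) = 12.0000 → r = 12
L² = (x₁ − r cos θ₁)² + (r sin θ₁ − e)² = 70755.9789 → L = 266.0000 → L = 266
check at θ₃=343°: x = 277.1324 (printed 277.1324) ✓

r = 12, L = 266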